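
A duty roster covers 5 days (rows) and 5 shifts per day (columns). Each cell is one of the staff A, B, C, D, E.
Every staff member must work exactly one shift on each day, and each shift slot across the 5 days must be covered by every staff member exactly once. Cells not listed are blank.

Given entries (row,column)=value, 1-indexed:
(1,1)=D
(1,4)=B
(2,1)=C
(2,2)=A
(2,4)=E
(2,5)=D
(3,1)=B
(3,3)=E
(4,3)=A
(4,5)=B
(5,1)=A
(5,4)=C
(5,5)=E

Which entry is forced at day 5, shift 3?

D

Day 1, shift 3: day 1 has {B, D} and shift 3 has {A, E}, leaving only C.
Day 1, shift 2: day 1 has {B, C, D} and shift 2 has {A}, leaving only E.
Day 1, shift 5: day 1 has {B, C, D, E} and shift 5 has {B, D, E}, leaving only A.
Day 2, shift 3: day 2 has {A, C, D, E} and shift 3 has {A, C, E}, leaving only B.
Day 5 already has {A, C, E} and shift 3 already has {A, B, C, E}, so day 5, shift 3 must be D.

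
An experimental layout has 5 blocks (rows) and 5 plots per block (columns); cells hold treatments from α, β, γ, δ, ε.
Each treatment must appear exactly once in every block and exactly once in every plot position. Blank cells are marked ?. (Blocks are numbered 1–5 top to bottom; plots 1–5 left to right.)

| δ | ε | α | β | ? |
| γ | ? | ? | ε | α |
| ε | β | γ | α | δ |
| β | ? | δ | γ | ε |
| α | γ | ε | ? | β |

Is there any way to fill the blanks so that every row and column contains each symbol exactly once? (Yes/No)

No block or plot among the givens repeats a symbol, and propagating forced cells runs into no contradiction.
One valid completion exists (for instance, δ ε α β γ / γ δ β ε α / ε β γ α δ / β α δ γ ε / α γ ε δ β).

Yes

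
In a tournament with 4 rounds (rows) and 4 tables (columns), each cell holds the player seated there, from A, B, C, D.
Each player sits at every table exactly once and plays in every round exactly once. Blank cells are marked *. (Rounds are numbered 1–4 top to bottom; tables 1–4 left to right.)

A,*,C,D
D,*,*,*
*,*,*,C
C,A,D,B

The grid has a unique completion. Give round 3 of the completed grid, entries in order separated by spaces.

B D A C

Round 3, table 1: round 3 has {C} and table 1 has {A, C, D}, leaving only B.
Round 3, table 2: round 3 has {B, C} and table 2 has {A}, leaving only D.
Round 3, table 3: round 3 has {B, C, D} and table 3 has {C, D}, leaving only A.
So round 3 reads: B D A C.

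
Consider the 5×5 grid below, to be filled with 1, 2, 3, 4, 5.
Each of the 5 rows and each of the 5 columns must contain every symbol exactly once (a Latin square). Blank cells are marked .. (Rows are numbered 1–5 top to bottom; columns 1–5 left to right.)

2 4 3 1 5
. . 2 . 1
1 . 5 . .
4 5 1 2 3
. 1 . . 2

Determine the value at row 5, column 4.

Row 2, column 2: row 2 has {1, 2} and column 2 has {1, 4, 5}, leaving only 3.
Row 2, column 1: row 2 has {1, 2, 3} and column 1 has {1, 2, 4}, leaving only 5.
Row 2, column 4: row 2 has {1, 2, 3, 5} and column 4 has {1, 2}, leaving only 4.
Row 3, column 2: row 3 has {1, 5} and column 2 has {1, 3, 4, 5}, leaving only 2.
Row 3, column 4: row 3 has {1, 2, 5} and column 4 has {1, 2, 4}, leaving only 3.
Row 5 already has {1, 2} and column 4 already has {1, 2, 3, 4}, so row 5, column 4 must be 5.

5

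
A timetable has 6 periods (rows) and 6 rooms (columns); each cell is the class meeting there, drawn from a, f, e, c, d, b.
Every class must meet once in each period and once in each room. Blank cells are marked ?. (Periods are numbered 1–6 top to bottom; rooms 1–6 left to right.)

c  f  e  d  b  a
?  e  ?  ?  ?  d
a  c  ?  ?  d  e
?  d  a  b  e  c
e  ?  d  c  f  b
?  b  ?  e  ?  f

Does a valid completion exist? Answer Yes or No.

Yes

No period or room among the givens repeats a symbol, and propagating forced cells runs into no contradiction.
One valid completion exists (for instance, c f e d b a / b e f a c d / a c b f d e / f d a b e c / e a d c f b / d b c e a f).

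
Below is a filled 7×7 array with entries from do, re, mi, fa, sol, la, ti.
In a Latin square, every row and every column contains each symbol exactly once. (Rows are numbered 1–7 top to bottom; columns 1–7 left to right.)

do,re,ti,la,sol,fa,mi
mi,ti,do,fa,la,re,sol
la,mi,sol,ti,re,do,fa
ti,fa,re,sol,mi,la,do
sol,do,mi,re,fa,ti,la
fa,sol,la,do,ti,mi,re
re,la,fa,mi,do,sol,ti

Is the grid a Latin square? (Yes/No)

Each row is a permutation of the 7 symbols, and so is each column.

Yes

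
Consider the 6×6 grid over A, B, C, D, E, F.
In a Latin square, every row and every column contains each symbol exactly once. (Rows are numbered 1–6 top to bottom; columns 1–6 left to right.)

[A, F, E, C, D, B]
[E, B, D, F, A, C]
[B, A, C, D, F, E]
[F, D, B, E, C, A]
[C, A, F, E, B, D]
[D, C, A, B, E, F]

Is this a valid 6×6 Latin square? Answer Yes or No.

Every row is a permutation, but column 4 contains E twice (at rows 4 and 5).

No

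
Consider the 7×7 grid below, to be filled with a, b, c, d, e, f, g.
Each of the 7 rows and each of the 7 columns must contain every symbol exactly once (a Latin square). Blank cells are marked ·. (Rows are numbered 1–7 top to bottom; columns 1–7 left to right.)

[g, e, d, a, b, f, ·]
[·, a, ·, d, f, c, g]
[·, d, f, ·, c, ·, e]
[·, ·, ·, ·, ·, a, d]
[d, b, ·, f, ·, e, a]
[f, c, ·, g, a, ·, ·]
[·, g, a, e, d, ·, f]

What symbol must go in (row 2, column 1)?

e

Row 1, column 7: row 1 has {a, b, d, e, f, g} and column 7 has {a, d, e, f, g}, leaving only c.
Row 3, column 4: row 3 has {c, d, e, f} and column 4 has {a, d, e, f, g}, leaving only b.
Row 3, column 1: row 3 has {b, c, d, e, f} and column 1 has {d, f, g}, leaving only a.
Row 3, column 6: row 3 has {a, b, c, d, e, f} and column 6 has {a, c, e, f}, leaving only g.
Row 4, column 2: row 4 has {a, d} and column 2 has {a, b, c, d, e, g}, leaving only f.
Row 4, column 4: row 4 has {a, d, f} and column 4 has {a, b, d, e, f, g}, leaving only c.
Row 5, column 5: row 5 has {a, b, d, e, f} and column 5 has {a, b, c, d, f}, leaving only g.
Row 4, column 5: row 4 has {a, c, d, f} and column 5 has {a, b, c, d, f, g}, leaving only e.
Row 4, column 1: row 4 has {a, c, d, e, f} and column 1 has {a, d, f, g}, leaving only b.
Row 2 already has {a, c, d, f, g} and column 1 already has {a, b, d, f, g}, so row 2, column 1 must be e.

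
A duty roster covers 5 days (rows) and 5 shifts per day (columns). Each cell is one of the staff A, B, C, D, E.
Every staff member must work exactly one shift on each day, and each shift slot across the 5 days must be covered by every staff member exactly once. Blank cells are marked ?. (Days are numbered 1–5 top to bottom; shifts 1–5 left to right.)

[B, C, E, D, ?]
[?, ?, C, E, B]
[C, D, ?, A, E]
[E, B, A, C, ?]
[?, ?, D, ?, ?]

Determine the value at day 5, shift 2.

E

Day 1, shift 5: day 1 has {B, C, D, E} and shift 5 has {B, E}, leaving only A.
Day 2, shift 2: day 2 has {B, C, E} and shift 2 has {B, C, D}, leaving only A.
Day 5 already has {D} and shift 2 already has {A, B, C, D}, so day 5, shift 2 must be E.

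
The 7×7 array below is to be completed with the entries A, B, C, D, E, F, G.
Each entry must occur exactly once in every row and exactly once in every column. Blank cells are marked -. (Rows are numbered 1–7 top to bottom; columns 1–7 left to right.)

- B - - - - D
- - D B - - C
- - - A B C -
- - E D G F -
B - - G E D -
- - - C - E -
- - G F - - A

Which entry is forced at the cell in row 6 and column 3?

B

Row 1, column 4: row 1 has {B, D} and column 4 has {A, B, C, D, F, G}, leaving only E.
Row 3, column 3: row 3 has {A, B, C} and column 3 has {D, E, G}, leaving only F.
Row 4, column 7: row 4 has {D, E, F, G} and column 7 has {A, C, D}, leaving only B.
Row 5, column 7: row 5 has {B, D, E, G} and column 7 has {A, B, C, D}, leaving only F.
Row 6, column 7: row 6 has {C, E} and column 7 has {A, B, C, D, F}, leaving only G.
Row 3, column 7: row 3 has {A, B, C, F} and column 7 has {A, B, C, D, F, G}, leaving only E.
Row 7, column 6: row 7 has {A, F, G} and column 6 has {C, D, E, F}, leaving only B.
Row 6, column 3 is narrowed to {A, B}.
If it were A, then row 5, column 3 would be left with no valid symbol.
So row 6, column 3 must be B.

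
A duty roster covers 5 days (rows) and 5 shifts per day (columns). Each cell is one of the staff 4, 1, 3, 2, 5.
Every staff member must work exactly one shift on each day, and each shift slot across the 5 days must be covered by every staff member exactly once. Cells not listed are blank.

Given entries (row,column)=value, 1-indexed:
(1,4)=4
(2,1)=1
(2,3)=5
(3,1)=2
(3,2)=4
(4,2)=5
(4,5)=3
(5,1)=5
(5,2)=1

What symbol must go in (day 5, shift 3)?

Day 1, shift 1: day 1 has {4} and shift 1 has {1, 2, 5}, leaving only 3.
Day 1, shift 2: day 1 has {4, 3} and shift 2 has {4, 1, 5}, leaving only 2.
Day 1, shift 3: day 1 has {4, 3, 2} and shift 3 has {5}, leaving only 1.
Day 1, shift 5: day 1 has {4, 1, 3, 2} and shift 5 has {3}, leaving only 5.
Day 2, shift 2: day 2 has {1, 5} and shift 2 has {4, 1, 2, 5}, leaving only 3.
Day 2, shift 4: day 2 has {1, 3, 5} and shift 4 has {4}, leaving only 2.
Day 2, shift 5: day 2 has {1, 3, 2, 5} and shift 5 has {3, 5}, leaving only 4.
Day 3, shift 3: day 3 has {4, 2} and shift 3 has {1, 5}, leaving only 3.
Day 3, shift 5: day 3 has {4, 3, 2} and shift 5 has {4, 3, 5}, leaving only 1.
Day 3, shift 4: day 3 has {4, 1, 3, 2} and shift 4 has {4, 2}, leaving only 5.
Day 4, shift 1: day 4 has {3, 5} and shift 1 has {1, 3, 2, 5}, leaving only 4.
Day 4, shift 3: day 4 has {4, 3, 5} and shift 3 has {1, 3, 5}, leaving only 2.
Day 5 already has {1, 5} and shift 3 already has {1, 3, 2, 5}, so day 5, shift 3 must be 4.

4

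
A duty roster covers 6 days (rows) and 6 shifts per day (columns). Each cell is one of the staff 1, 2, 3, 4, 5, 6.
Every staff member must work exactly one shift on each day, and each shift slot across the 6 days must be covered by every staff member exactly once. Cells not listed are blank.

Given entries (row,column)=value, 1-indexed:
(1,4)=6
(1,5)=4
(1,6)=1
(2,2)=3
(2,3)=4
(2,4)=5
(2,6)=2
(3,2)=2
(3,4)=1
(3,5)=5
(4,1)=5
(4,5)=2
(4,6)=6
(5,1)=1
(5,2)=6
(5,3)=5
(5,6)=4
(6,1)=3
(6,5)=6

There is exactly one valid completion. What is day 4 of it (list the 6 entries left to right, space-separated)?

Day 1, shift 1: day 1 has {1, 4, 6} and shift 1 has {1, 3, 5}, leaving only 2.
Day 1, shift 2: day 1 has {1, 2, 4, 6} and shift 2 has {2, 3, 6}, leaving only 5.
Day 1, shift 3: day 1 has {1, 2, 4, 5, 6} and shift 3 has {4, 5}, leaving only 3.
Day 4, shift 3: day 4 has {2, 5, 6} and shift 3 has {3, 4, 5}, leaving only 1.
Day 4, shift 2: day 4 has {1, 2, 5, 6} and shift 2 has {2, 3, 5, 6}, leaving only 4.
Day 4, shift 4: day 4 has {1, 2, 4, 5, 6} and shift 4 has {1, 5, 6}, leaving only 3.
So day 4 reads: 5 4 1 3 2 6.

5 4 1 3 2 6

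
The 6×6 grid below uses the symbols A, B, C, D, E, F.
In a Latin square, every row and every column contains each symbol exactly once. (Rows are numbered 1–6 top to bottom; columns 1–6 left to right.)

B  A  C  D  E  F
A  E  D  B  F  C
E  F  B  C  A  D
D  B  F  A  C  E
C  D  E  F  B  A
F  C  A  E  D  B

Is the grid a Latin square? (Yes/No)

Yes

Each row is a permutation of the 6 symbols, and so is each column.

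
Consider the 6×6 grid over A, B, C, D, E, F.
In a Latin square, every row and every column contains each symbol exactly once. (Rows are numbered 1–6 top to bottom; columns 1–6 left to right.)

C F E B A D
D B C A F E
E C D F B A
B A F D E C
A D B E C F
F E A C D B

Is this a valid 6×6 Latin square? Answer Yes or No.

Yes

Each row is a permutation of the 6 symbols, and so is each column.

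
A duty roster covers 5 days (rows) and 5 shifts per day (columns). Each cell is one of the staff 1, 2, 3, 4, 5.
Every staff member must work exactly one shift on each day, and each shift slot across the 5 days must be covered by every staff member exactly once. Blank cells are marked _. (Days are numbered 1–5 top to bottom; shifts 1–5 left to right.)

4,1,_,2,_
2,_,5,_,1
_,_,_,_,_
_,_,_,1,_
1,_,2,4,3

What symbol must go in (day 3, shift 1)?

3

Day 1, shift 3: day 1 has {1, 2, 4} and shift 3 has {2, 5}, leaving only 3.
Day 1, shift 5: day 1 has {1, 2, 3, 4} and shift 5 has {1, 3}, leaving only 5.
Day 2, shift 4: day 2 has {1, 2, 5} and shift 4 has {1, 2, 4}, leaving only 3.
Day 2, shift 2: day 2 has {1, 2, 3, 5} and shift 2 has {1}, leaving only 4.
Day 3, shift 4: day 3 has {} and shift 4 has {1, 2, 3, 4}, leaving only 5.
Day 3 already has {5} and shift 1 already has {1, 2, 4}, so day 3, shift 1 must be 3.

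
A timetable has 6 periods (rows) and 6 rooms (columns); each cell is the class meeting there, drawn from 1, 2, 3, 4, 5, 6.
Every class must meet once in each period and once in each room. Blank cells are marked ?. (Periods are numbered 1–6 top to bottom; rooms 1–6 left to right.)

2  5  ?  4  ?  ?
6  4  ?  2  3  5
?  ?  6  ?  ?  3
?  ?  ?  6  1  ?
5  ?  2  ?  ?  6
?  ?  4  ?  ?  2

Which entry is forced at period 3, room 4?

5

Period 1, room 5: period 1 has {2, 4, 5} and room 5 has {1, 3}, leaving only 6.
Period 1, room 6: period 1 has {2, 4, 5, 6} and room 6 has {2, 3, 5, 6}, leaving only 1.
Period 1, room 3: period 1 has {1, 2, 4, 5, 6} and room 3 has {2, 4, 6}, leaving only 3.
Period 2, room 3: period 2 has {2, 3, 4, 5, 6} and room 3 has {2, 3, 4, 6}, leaving only 1.
Period 4, room 3: period 4 has {1, 6} and room 3 has {1, 2, 3, 4, 6}, leaving only 5.
Period 4, room 6: period 4 has {1, 5, 6} and room 6 has {1, 2, 3, 5, 6}, leaving only 4.
Period 4, room 1: period 4 has {1, 4, 5, 6} and room 1 has {2, 5, 6}, leaving only 3.
Period 4, room 2: period 4 has {1, 3, 4, 5, 6} and room 2 has {4, 5}, leaving only 2.
Period 3, room 2: period 3 has {3, 6} and room 2 has {2, 4, 5}, leaving only 1.
Period 3 already has {1, 3, 6} and room 4 already has {2, 4, 6}, so period 3, room 4 must be 5.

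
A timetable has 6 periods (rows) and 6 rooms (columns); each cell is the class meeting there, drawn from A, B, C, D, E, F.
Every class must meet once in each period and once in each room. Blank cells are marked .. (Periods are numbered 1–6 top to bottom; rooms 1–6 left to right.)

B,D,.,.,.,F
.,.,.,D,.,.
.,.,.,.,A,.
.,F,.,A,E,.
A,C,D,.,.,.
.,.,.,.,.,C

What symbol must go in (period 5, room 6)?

E

Period 1, room 5: period 1 has {B, D, F} and room 5 has {A, E}, leaving only C.
Period 1, room 4: period 1 has {B, C, D, F} and room 4 has {A, D}, leaving only E.
Period 1, room 3: period 1 has {B, C, D, E, F} and room 3 has {D}, leaving only A.
Period 5, room 6 is narrowed to {B, E}.
If it were B, then period 5, room 5 would be left with no valid symbol.
So period 5, room 6 must be E.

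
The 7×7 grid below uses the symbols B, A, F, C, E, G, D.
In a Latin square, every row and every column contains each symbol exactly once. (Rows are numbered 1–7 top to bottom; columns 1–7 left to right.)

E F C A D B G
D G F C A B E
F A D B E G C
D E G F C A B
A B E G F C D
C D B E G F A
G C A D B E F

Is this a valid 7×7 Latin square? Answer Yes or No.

Every row is a permutation, but column 6 contains B twice (at rows 1 and 2).

No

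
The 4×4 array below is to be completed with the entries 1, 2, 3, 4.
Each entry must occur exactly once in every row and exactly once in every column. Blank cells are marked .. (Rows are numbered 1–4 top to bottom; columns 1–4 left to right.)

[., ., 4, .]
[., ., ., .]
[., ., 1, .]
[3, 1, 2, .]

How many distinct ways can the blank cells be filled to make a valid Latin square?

4

Row 1, column 1: eliminating its row and column leaves {1, 2}.
Row 1, column 2: eliminating its row and column leaves {2, 3}.
Row 1, column 4: eliminating its row and column leaves {1, 2, 3}.
Row 2, column 1: eliminating its row and column leaves {1, 2, 4}.
Row 2, column 2: eliminating its row and column leaves {2, 3, 4}.
Row 2, column 3: eliminating its row and column leaves {3}.
Row 2, column 4: eliminating its row and column leaves {1, 2, 3, 4}.
Row 3, column 1: eliminating its row and column leaves {2, 4}.
Row 3, column 2: eliminating its row and column leaves {2, 3, 4}.
Row 3, column 4: eliminating its row and column leaves {2, 3, 4}.
Row 4, column 4: eliminating its row and column leaves {4}.
Enumerating the assignments across these blanks that avoid any row or column repeat gives 4 completions.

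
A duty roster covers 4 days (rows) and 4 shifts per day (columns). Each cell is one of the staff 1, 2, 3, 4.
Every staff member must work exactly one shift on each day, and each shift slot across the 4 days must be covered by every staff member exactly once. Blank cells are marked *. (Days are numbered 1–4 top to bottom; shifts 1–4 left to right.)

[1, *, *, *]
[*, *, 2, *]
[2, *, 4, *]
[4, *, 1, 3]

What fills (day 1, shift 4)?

Day 1, shift 3: day 1 has {1} and shift 3 has {1, 2, 4}, leaving only 3.
Day 2, shift 1: day 2 has {2} and shift 1 has {1, 2, 4}, leaving only 3.
Day 3, shift 4: day 3 has {2, 4} and shift 4 has {3}, leaving only 1.
Day 2, shift 4: day 2 has {2, 3} and shift 4 has {1, 3}, leaving only 4.
Day 1 already has {1, 3} and shift 4 already has {1, 3, 4}, so day 1, shift 4 must be 2.

2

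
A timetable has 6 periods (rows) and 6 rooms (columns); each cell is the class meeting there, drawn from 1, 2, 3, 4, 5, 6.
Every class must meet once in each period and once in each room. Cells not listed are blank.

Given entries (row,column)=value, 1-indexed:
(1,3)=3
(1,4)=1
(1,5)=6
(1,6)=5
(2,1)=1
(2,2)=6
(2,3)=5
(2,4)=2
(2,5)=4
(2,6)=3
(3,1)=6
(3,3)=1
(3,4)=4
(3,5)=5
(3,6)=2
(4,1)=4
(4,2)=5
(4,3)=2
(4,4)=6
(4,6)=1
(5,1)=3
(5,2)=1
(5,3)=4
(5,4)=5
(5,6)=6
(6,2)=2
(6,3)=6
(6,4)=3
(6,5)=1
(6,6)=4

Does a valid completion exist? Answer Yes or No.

No period or room among the givens repeats a symbol, and propagating forced cells runs into no contradiction.
One valid completion exists (for instance, 2 4 3 1 6 5 / 1 6 5 2 4 3 / 6 3 1 4 5 2 / 4 5 2 6 3 1 / 3 1 4 5 2 6 / 5 2 6 3 1 4).

Yes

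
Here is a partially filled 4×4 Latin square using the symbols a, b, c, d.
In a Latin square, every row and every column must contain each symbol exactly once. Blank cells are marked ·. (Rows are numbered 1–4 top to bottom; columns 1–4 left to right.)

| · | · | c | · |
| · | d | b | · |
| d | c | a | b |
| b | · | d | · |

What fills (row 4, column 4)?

Row 1, column 1: row 1 has {c} and column 1 has {b, d}, leaving only a.
Row 1, column 2: row 1 has {a, c} and column 2 has {c, d}, leaving only b.
Row 1, column 4: row 1 has {a, b, c} and column 4 has {b}, leaving only d.
Row 2, column 1: row 2 has {b, d} and column 1 has {a, b, d}, leaving only c.
Row 2, column 4: row 2 has {b, c, d} and column 4 has {b, d}, leaving only a.
Row 4 already has {b, d} and column 4 already has {a, b, d}, so row 4, column 4 must be c.

c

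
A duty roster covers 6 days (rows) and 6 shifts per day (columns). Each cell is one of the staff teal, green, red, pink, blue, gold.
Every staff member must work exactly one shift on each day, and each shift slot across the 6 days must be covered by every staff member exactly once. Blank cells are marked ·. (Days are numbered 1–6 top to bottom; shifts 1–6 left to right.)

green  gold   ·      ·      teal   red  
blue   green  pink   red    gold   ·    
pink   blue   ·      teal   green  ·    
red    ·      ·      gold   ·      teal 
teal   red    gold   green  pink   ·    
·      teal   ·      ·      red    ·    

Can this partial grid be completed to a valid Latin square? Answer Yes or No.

Day 2, shift 6: day 2 together with shift 6 already contain {teal, green, red, pink, blue, gold} — every symbol — so nothing can go there. The grid has no valid completion.

No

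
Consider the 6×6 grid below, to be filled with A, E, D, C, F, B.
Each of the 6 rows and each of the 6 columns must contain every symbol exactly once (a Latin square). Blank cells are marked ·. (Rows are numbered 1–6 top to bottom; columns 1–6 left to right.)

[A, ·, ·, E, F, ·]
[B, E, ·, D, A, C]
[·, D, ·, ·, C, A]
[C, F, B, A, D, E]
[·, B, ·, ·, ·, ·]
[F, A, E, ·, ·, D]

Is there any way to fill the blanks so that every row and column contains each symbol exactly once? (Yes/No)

Row 1, column 2: row 1 has {A, E, F} and column 2 has {A, E, D, F, B}, so it must be C.
Row 1, column 3: row 1 has {A, E, C, F} and column 3 has {E, B}, so it must be D.
Row 1, column 6: row 1 has {A, E, D, C, F} and column 6 has {A, E, D, C}, so it must be B.
Row 2, column 3: row 2 has {A, E, D, C, B} and column 3 has {E, D, B}, so it must be F.
Now row 3, column 3: row 3 together with column 3 already contain {A, E, D, C, F, B} — every symbol — so nothing can go there. The grid has no valid completion.

No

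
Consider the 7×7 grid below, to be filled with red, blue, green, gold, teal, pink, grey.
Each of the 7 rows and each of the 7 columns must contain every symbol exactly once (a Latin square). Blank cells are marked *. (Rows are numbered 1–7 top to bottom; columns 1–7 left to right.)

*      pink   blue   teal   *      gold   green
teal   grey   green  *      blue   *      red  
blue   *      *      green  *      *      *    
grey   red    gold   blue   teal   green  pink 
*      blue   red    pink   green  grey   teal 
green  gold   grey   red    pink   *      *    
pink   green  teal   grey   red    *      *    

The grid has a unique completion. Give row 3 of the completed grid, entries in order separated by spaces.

blue teal pink green gold red grey

Row 3, column 2: row 3 has {blue, green} and column 2 has {red, blue, green, gold, pink, grey}, leaving only teal.
Row 3, column 3: row 3 has {blue, green, teal} and column 3 has {red, blue, green, gold, teal, grey}, leaving only pink.
Row 3, column 6: row 3 has {blue, green, teal, pink} and column 6 has {green, gold, grey}, leaving only red.
Row 1, column 1: row 1 has {blue, green, gold, teal, pink} and column 1 has {blue, green, teal, pink, grey}, leaving only red.
Row 1, column 5: row 1 has {red, blue, green, gold, teal, pink} and column 5 has {red, blue, green, teal, pink}, leaving only grey.
Row 3, column 5: row 3 has {red, blue, green, teal, pink} and column 5 has {red, blue, green, teal, pink, grey}, leaving only gold.
Row 3, column 7: row 3 has {red, blue, green, gold, teal, pink} and column 7 has {red, green, teal, pink}, leaving only grey.
So row 3 reads: blue teal pink green gold red grey.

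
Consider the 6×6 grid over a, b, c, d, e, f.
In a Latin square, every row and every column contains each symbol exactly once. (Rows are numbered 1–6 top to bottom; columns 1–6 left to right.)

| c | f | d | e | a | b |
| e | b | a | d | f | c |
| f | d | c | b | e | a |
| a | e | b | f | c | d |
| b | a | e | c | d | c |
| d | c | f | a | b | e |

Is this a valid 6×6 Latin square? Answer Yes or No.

Row 5 contains c twice (at columns 4 and 6), so it is not a permutation.

No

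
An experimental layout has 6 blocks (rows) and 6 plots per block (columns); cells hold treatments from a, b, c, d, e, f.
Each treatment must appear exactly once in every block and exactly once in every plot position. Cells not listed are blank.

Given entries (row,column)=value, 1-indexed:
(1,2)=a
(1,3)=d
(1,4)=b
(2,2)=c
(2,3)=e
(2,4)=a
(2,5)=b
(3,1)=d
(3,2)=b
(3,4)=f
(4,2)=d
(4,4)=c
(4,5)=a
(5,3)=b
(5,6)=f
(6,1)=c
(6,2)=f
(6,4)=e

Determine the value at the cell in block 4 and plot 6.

e

Block 2, plot 1: block 2 has {a, b, c, e} and plot 1 has {c, d}, leaving only f.
Block 1, plot 1: block 1 has {a, b, d} and plot 1 has {c, d, f}, leaving only e.
Block 1, plot 6: block 1 has {a, b, d, e} and plot 6 has {f}, leaving only c.
Block 1, plot 5: block 1 has {a, b, c, d, e} and plot 5 has {a, b}, leaving only f.
Block 2, plot 6: block 2 has {a, b, c, e, f} and plot 6 has {c, f}, leaving only d.
Block 4, plot 1: block 4 has {a, c, d} and plot 1 has {c, d, e, f}, leaving only b.
Block 4 already has {a, b, c, d} and plot 6 already has {c, d, f}, so block 4, plot 6 must be e.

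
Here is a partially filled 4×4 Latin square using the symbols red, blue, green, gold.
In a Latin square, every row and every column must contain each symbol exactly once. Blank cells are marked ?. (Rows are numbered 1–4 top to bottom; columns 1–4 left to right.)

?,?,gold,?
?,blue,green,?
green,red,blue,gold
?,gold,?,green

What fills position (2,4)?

red

Row 2 already has {blue, green} and column 4 already has {green, gold}, so row 2, column 4 must be red.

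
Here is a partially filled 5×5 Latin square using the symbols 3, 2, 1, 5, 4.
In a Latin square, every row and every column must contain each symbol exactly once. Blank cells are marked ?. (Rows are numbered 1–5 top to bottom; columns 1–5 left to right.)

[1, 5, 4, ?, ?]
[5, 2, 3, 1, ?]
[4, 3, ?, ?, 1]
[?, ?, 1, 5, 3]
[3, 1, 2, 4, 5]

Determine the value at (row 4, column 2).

4

Row 4 already has {3, 1, 5} and column 2 already has {3, 2, 1, 5}, so row 4, column 2 must be 4.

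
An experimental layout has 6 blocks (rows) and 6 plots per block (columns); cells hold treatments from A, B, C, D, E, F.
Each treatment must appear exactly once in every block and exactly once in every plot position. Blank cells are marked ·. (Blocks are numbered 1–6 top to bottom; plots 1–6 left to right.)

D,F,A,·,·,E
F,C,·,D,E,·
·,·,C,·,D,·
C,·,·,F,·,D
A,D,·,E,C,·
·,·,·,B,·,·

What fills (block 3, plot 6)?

F

Block 1, plot 4: block 1 has {A, D, E, F} and plot 4 has {B, D, E, F}, leaving only C.
Block 1, plot 5: block 1 has {A, C, D, E, F} and plot 5 has {C, D, E}, leaving only B.
Block 2, plot 3: block 2 has {C, D, E, F} and plot 3 has {A, C}, leaving only B.
Block 2, plot 6: block 2 has {B, C, D, E, F} and plot 6 has {D, E}, leaving only A.
Block 3, plot 4: block 3 has {C, D} and plot 4 has {B, C, D, E, F}, leaving only A.
Block 4, plot 3: block 4 has {C, D, F} and plot 3 has {A, B, C}, leaving only E.
Block 4, plot 5: block 4 has {C, D, E, F} and plot 5 has {B, C, D, E}, leaving only A.
Block 4, plot 2: block 4 has {A, C, D, E, F} and plot 2 has {C, D, F}, leaving only B.
Block 3, plot 2: block 3 has {A, C, D} and plot 2 has {B, C, D, F}, leaving only E.
Block 3, plot 1: block 3 has {A, C, D, E} and plot 1 has {A, C, D, F}, leaving only B.
Block 3 already has {A, B, C, D, E} and plot 6 already has {A, D, E}, so block 3, plot 6 must be F.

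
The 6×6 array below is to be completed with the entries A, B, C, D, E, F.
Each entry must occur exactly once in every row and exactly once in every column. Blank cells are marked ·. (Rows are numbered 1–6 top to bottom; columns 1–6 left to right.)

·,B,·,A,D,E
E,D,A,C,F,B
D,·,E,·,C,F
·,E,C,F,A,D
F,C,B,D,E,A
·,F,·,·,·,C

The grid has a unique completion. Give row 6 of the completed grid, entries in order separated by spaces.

A F D E B C

Row 6, column 3: row 6 has {C, F} and column 3 has {A, B, C, E}, leaving only D.
Row 6, column 5: row 6 has {C, D, F} and column 5 has {A, C, D, E, F}, leaving only B.
Row 6, column 1: row 6 has {B, C, D, F} and column 1 has {D, E, F}, leaving only A.
Row 6, column 4: row 6 has {A, B, C, D, F} and column 4 has {A, C, D, F}, leaving only E.
So row 6 reads: A F D E B C.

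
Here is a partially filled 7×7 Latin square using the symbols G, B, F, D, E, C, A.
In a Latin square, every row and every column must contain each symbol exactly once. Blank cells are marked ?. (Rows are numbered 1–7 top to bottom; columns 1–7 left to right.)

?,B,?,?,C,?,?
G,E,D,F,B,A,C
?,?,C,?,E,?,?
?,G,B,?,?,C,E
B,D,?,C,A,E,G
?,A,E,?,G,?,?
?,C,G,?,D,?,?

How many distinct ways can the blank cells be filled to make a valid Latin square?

Row 1, column 1: eliminating its row and column leaves {F, D, E, A}.
Row 1, column 3: eliminating its row and column leaves {F, A}.
Row 1, column 4: eliminating its row and column leaves {G, D, E, A}.
Row 1, column 6: eliminating its row and column leaves {G, F, D}.
Row 1, column 7: eliminating its row and column leaves {F, D, A}.
Row 3, column 1: eliminating its row and column leaves {F, D, A}.
Row 3, column 2: eliminating its row and column leaves {F}.
Row 3, column 4: eliminating its row and column leaves {G, B, D, A}.
Row 3, column 6: eliminating its row and column leaves {G, B, F, D}.
Row 3, column 7: eliminating its row and column leaves {B, F, D, A}.
Row 4, column 1: eliminating its row and column leaves {F, D, A}.
Row 4, column 4: eliminating its row and column leaves {D, A}.
Row 4, column 5: eliminating its row and column leaves {F}.
Row 5, column 3: eliminating its row and column leaves {F}.
Row 6, column 1: eliminating its row and column leaves {F, D, C}.
Row 6, column 4: eliminating its row and column leaves {B, D}.
Row 6, column 6: eliminating its row and column leaves {B, F, D}.
Row 6, column 7: eliminating its row and column leaves {B, F, D}.
Row 7, column 1: eliminating its row and column leaves {F, E, A}.
Row 7, column 4: eliminating its row and column leaves {B, E, A}.
Row 7, column 6: eliminating its row and column leaves {B, F}.
Row 7, column 7: eliminating its row and column leaves {B, F, A}.
Enumerating the assignments across these blanks that avoid any row or column repeat gives 8 completions.

8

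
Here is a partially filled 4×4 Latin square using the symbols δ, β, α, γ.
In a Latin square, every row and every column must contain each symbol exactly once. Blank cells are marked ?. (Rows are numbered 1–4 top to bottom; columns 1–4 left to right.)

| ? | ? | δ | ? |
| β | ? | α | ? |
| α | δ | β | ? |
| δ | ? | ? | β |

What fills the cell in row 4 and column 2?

α

Row 1, column 1: row 1 has {δ} and column 1 has {δ, β, α}, leaving only γ.
Row 1, column 4: row 1 has {δ, γ} and column 4 has {β}, leaving only α.
Row 1, column 2: row 1 has {δ, α, γ} and column 2 has {δ}, leaving only β.
Row 2, column 2: row 2 has {β, α} and column 2 has {δ, β}, leaving only γ.
Row 4 already has {δ, β} and column 2 already has {δ, β, γ}, so row 4, column 2 must be α.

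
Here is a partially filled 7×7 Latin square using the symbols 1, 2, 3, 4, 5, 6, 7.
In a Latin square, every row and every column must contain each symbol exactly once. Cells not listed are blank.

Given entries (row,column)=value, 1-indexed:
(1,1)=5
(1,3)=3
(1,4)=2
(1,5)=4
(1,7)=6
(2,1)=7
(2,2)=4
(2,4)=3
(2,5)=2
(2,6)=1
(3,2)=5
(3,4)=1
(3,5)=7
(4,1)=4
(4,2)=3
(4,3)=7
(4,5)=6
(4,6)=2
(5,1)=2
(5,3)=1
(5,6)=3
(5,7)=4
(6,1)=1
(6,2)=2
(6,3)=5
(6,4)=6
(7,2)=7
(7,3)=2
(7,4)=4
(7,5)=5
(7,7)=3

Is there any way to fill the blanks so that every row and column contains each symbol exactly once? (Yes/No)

No

Row 5, column 5: row 5 together with column 5 already contain {1, 2, 3, 4, 5, 6, 7} — every symbol — so nothing can go there. The grid has no valid completion.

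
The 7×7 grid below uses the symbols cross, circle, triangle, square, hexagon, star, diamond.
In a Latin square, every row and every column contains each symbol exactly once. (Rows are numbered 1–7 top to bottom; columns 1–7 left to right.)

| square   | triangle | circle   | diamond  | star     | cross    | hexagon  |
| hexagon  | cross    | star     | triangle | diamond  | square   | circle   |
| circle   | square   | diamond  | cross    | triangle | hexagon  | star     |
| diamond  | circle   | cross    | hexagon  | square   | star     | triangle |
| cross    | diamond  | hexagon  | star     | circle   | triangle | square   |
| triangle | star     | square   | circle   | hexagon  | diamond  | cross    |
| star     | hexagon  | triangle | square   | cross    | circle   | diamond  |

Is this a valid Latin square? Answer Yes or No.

Each row is a permutation of the 7 symbols, and so is each column.

Yes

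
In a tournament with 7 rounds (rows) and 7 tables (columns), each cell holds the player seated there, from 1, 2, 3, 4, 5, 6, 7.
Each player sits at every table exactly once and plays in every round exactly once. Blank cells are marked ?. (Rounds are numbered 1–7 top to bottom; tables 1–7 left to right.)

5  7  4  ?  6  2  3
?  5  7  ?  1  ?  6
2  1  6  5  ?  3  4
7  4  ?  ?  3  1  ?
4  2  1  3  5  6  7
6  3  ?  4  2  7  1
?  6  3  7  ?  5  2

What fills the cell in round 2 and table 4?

2

Round 2 already has {1, 5, 6, 7} and table 4 already has {3, 4, 5, 7}, so round 2, table 4 must be 2.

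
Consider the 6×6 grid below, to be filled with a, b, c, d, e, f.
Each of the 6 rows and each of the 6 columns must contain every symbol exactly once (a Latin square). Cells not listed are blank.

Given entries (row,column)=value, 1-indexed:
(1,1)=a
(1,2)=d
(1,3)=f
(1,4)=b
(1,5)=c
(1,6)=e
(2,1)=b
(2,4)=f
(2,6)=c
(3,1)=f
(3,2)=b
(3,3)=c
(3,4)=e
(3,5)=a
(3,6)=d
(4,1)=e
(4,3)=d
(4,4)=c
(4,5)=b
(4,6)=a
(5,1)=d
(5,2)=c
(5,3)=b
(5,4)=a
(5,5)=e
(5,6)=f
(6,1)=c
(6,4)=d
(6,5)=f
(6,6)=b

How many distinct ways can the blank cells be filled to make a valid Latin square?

2

Row 2, column 2: eliminating its row and column leaves {a, e}.
Row 2, column 3: eliminating its row and column leaves {a, e}.
Row 2, column 5: eliminating its row and column leaves {d}.
Row 4, column 2: eliminating its row and column leaves {f}.
Row 6, column 2: eliminating its row and column leaves {a, e}.
Row 6, column 3: eliminating its row and column leaves {a, e}.
Enumerating the assignments across these blanks that avoid any row or column repeat gives 2 completions.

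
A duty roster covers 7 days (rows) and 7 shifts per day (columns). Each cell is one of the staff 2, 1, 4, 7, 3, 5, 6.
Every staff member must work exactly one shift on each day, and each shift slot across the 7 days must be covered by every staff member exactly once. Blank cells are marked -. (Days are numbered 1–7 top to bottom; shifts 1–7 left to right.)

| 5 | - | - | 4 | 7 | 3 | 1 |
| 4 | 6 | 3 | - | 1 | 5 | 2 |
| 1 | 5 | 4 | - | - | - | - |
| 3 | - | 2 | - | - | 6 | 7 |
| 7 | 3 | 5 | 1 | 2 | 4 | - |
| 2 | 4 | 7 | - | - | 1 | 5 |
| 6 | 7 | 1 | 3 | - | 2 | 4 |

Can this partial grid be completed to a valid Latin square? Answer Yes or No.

Yes

No day or shift among the givens repeats a symbol, and propagating forced cells runs into no contradiction.
One valid completion exists (for instance, 5 2 6 4 7 3 1 / 4 6 3 7 1 5 2 / 1 5 4 2 6 7 3 / 3 1 2 5 4 6 7 / 7 3 5 1 2 4 6 / 2 4 7 6 3 1 5 / 6 7 1 3 5 2 4).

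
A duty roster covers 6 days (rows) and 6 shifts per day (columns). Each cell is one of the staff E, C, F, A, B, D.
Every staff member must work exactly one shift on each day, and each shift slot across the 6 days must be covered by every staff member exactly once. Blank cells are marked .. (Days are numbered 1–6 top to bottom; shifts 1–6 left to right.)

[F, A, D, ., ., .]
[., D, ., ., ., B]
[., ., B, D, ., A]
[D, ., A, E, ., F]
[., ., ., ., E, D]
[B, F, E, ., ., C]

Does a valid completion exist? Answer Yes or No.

No day or shift among the givens repeats a symbol, and propagating forced cells runs into no contradiction.
One valid completion exists (for instance, F A D B C E / E D C F A B / C E B D F A / D C A E B F / A B F C E D / B F E A D C).

Yes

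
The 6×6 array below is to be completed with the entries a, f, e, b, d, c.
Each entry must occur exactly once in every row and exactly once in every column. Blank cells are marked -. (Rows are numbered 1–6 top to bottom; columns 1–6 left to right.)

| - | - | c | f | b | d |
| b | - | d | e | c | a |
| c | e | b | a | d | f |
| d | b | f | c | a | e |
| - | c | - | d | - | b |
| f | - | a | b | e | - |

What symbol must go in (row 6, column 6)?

c

Row 6 already has {a, f, e, b} and column 6 already has {a, f, e, b, d}, so row 6, column 6 must be c.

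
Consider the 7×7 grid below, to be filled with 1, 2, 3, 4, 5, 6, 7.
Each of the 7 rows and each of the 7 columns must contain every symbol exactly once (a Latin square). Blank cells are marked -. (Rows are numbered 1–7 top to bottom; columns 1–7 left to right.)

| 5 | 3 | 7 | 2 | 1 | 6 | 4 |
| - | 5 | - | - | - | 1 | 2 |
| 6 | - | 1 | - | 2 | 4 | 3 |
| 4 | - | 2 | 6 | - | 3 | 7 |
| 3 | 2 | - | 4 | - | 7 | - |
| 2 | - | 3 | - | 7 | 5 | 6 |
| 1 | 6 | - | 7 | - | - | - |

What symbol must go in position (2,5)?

4

Row 2, column 1: row 2 has {1, 2, 5} and column 1 has {1, 2, 3, 4, 5, 6}, leaving only 7.
Row 2, column 4: row 2 has {1, 2, 5, 7} and column 4 has {2, 4, 6, 7}, leaving only 3.
Row 3, column 2: row 3 has {1, 2, 3, 4, 6} and column 2 has {2, 3, 5, 6}, leaving only 7.
Row 3, column 4: row 3 has {1, 2, 3, 4, 6, 7} and column 4 has {2, 3, 4, 6, 7}, leaving only 5.
Row 4, column 2: row 4 has {2, 3, 4, 6, 7} and column 2 has {2, 3, 5, 6, 7}, leaving only 1.
Row 4, column 5: row 4 has {1, 2, 3, 4, 6, 7} and column 5 has {1, 2, 7}, leaving only 5.
Row 5, column 5: row 5 has {2, 3, 4, 7} and column 5 has {1, 2, 5, 7}, leaving only 6.
Row 2 already has {1, 2, 3, 5, 7} and column 5 already has {1, 2, 5, 6, 7}, so row 2, column 5 must be 4.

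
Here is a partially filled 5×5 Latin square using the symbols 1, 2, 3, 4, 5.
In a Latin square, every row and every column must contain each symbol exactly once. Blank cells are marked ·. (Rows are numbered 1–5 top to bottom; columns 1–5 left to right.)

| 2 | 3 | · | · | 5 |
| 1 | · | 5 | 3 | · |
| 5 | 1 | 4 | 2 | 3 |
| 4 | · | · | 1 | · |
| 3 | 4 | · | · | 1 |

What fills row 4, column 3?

3

Row 1, column 3: row 1 has {2, 3, 5} and column 3 has {4, 5}, leaving only 1.
Row 1, column 4: row 1 has {1, 2, 3, 5} and column 4 has {1, 2, 3}, leaving only 4.
Row 2, column 2: row 2 has {1, 3, 5} and column 2 has {1, 3, 4}, leaving only 2.
Row 2, column 5: row 2 has {1, 2, 3, 5} and column 5 has {1, 3, 5}, leaving only 4.
Row 4, column 2: row 4 has {1, 4} and column 2 has {1, 2, 3, 4}, leaving only 5.
Row 4, column 5: row 4 has {1, 4, 5} and column 5 has {1, 3, 4, 5}, leaving only 2.
Row 4 already has {1, 2, 4, 5} and column 3 already has {1, 4, 5}, so row 4, column 3 must be 3.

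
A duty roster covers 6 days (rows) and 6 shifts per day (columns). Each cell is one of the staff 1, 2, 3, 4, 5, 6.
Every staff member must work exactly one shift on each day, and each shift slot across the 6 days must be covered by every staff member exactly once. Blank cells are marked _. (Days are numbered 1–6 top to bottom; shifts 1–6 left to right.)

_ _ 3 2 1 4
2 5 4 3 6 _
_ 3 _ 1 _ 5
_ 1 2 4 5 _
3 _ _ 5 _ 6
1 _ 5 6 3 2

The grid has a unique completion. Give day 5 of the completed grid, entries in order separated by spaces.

Day 5, shift 3: day 5 has {3, 5, 6} and shift 3 has {2, 3, 4, 5}, leaving only 1.
Day 1, shift 2: day 1 has {1, 2, 3, 4} and shift 2 has {1, 3, 5}, leaving only 6.
Day 1, shift 1: day 1 has {1, 2, 3, 4, 6} and shift 1 has {1, 2, 3}, leaving only 5.
Day 2, shift 6: day 2 has {2, 3, 4, 5, 6} and shift 6 has {2, 4, 5, 6}, leaving only 1.
Day 3, shift 3: day 3 has {1, 3, 5} and shift 3 has {1, 2, 3, 4, 5}, leaving only 6.
Day 3, shift 1: day 3 has {1, 3, 5, 6} and shift 1 has {1, 2, 3, 5}, leaving only 4.
Day 3, shift 5: day 3 has {1, 3, 4, 5, 6} and shift 5 has {1, 3, 5, 6}, leaving only 2.
Day 5, shift 5: day 5 has {1, 3, 5, 6} and shift 5 has {1, 2, 3, 5, 6}, leaving only 4.
Day 5, shift 2: day 5 has {1, 3, 4, 5, 6} and shift 2 has {1, 3, 5, 6}, leaving only 2.
So day 5 reads: 3 2 1 5 4 6.

3 2 1 5 4 6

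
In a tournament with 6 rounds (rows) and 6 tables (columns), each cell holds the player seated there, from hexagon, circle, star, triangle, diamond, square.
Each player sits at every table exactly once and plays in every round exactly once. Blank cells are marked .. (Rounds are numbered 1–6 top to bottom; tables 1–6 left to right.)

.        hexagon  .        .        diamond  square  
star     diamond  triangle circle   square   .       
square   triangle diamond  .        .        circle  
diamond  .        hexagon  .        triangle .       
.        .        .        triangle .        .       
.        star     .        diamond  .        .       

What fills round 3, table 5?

star

Round 1, table 4: round 1 has {hexagon, diamond, square} and table 4 has {circle, triangle, diamond}, leaving only star.
Round 1, table 3: round 1 has {hexagon, star, diamond, square} and table 3 has {hexagon, triangle, diamond}, leaving only circle.
Round 1, table 1: round 1 has {hexagon, circle, star, diamond, square} and table 1 has {star, diamond, square}, leaving only triangle.
Round 2, table 6: round 2 has {circle, star, triangle, diamond, square} and table 6 has {circle, square}, leaving only hexagon.
Round 3, table 4: round 3 has {circle, triangle, diamond, square} and table 4 has {circle, star, triangle, diamond}, leaving only hexagon.
Round 3 already has {hexagon, circle, triangle, diamond, square} and table 5 already has {triangle, diamond, square}, so round 3, table 5 must be star.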